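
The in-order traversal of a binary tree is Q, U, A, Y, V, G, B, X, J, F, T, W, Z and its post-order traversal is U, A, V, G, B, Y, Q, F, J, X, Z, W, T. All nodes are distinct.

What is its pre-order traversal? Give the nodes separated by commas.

The last element of post-order is the root; it splits in-order into left and right subtrees.
Root T: left subtree has 10 nodes {Q, U, A, Y, V, G, B, X, J, F}, right has 2 {W, Z}.
  Root X: left subtree has 7 nodes {Q, U, A, Y, V, G, B}, right has 2 {J, F}.
    Root Q: left subtree has 0 nodes { }, right has 6 {U, A, Y, V, G, B}.
      Root Y: left subtree has 2 nodes {U, A}, right has 3 {V, G, B}.
        Root A: left subtree has 1 node {U}, right has 0 { }.
        Root B: left subtree has 2 nodes {V, G}, right has 0 { }.
          Root G: left subtree has 1 node {V}, right has 0 { }.
    Root J: left subtree has 0 nodes { }, right has 1 {F}.
  Root W: left subtree has 0 nodes { }, right has 1 {Z}.

T, X, Q, Y, A, U, B, G, V, J, F, W, Z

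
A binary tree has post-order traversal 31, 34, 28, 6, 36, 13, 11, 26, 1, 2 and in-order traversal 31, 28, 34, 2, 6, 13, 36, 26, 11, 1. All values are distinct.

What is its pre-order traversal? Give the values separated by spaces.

The last element of post-order is the root; it splits in-order into left and right subtrees.
Root 2: left subtree has 3 nodes {31, 28, 34}, right has 6 {6, 13, 36, 26, 11, 1}.
  Root 28: left subtree has 1 node {31}, right has 1 {34}.
  Root 1: left subtree has 5 nodes {6, 13, 36, 26, 11}, right has 0 { }.
    Root 26: left subtree has 3 nodes {6, 13, 36}, right has 1 {11}.
      Root 13: left subtree has 1 node {6}, right has 1 {36}.

2 28 31 34 1 26 13 6 36 11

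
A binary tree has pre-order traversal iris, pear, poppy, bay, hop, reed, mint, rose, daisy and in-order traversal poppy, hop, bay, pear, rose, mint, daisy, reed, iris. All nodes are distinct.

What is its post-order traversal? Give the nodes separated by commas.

The first element of pre-order is the root; it splits in-order into left and right subtrees.
Root iris: left subtree has 8 nodes {poppy, hop, bay, pear, rose, mint, daisy, reed}, right has 0 { }.
  Root pear: left subtree has 3 nodes {poppy, hop, bay}, right has 4 {rose, mint, daisy, reed}.
    Root poppy: left subtree has 0 nodes { }, right has 2 {hop, bay}.
      Root bay: left subtree has 1 node {hop}, right has 0 { }.
    Root reed: left subtree has 3 nodes {rose, mint, daisy}, right has 0 { }.
      Root mint: left subtree has 1 node {rose}, right has 1 {daisy}.

hop, bay, poppy, rose, daisy, mint, reed, pear, iris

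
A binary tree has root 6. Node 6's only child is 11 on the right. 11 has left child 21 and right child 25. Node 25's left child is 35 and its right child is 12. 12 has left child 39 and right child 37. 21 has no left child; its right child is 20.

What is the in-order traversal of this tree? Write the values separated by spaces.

In-order visits the left subtree, then the node, then the right subtree.
At 6: no left child.
Visit 6.
At 6: go right to 11.
  At 11: go left to 21.
    At 21: no left child.
    Visit 21.
    At 21: go right to 20.
      20 is a leaf — visit 20.
  Visit 11.
  At 11: go right to 25.
    At 25: go left to 35.
      35 is a leaf — visit 35.
    Visit 25.
    At 25: go right to 12.
      At 12: go left to 39.
        39 is a leaf — visit 39.
      Visit 12.
      At 12: go right to 37.
        37 is a leaf — visit 37.

6 21 20 11 35 25 39 12 37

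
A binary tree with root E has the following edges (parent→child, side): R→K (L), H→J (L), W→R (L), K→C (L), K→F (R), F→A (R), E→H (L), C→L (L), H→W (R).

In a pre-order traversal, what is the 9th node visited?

F

Pre-order visits the node, then its left subtree, then its right subtree.
Visit E.
At E: go left to H.
  Visit H.
  At H: go left to J.
    J is a leaf — visit J.
  At H: go right to W.
    Visit W.
    At W: go left to R.
      Visit R.
      At R: go left to K.
        Visit K.
        At K: go left to C.
          Visit C.
          At C: go left to L.
            L is a leaf — visit L.
          At C: no right child.
        At K: go right to F.
          Visit F.
          At F: no left child.
          At F: go right to A.
            A is a leaf — visit A.
      At R: no right child.
    At W: no right child.
At E: no right child.
Full pre-order sequence: E, H, J, W, R, K, C, L, F, A.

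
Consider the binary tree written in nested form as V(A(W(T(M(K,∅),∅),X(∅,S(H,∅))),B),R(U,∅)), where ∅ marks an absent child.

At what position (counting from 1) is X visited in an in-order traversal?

5

In-order visits the left subtree, then the node, then the right subtree.
At V: go left to A.
  At A: go left to W.
    At W: go left to T.
      At T: go left to M.
        At M: go left to K.
          K is a leaf — visit K.
        Visit M.
        At M: no right child.
      Visit T.
      At T: no right child.
    Visit W.
    At W: go right to X.
      At X: no left child.
      Visit X.
      At X: go right to S.
        At S: go left to H.
          H is a leaf — visit H.
        Visit S.
        At S: no right child.
  Visit A.
  At A: go right to B.
    B is a leaf — visit B.
Visit V.
At V: go right to R.
  At R: go left to U.
    U is a leaf — visit U.
  Visit R.
  At R: no right child.
Full in-order sequence: K, M, T, W, X, H, S, A, B, V, U, R.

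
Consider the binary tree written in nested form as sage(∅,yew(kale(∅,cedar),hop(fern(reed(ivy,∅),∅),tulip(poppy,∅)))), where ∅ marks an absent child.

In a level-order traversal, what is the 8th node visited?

reed

Level-order visits nodes level by level from the root, left to right within each level.
Level 0: sage
Level 1: yew
Level 2: kale, hop
Level 3: cedar, fern, tulip
Level 4: reed, poppy
Level 5: ivy
Full level-order sequence: sage, yew, kale, hop, cedar, fern, tulip, reed, poppy, ivy.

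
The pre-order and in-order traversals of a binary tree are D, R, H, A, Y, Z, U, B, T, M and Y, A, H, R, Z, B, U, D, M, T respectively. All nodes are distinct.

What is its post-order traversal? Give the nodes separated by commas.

The first element of pre-order is the root; it splits in-order into left and right subtrees.
Root D: left subtree has 7 nodes {Y, A, H, R, Z, B, U}, right has 2 {M, T}.
  Root R: left subtree has 3 nodes {Y, A, H}, right has 3 {Z, B, U}.
    Root H: left subtree has 2 nodes {Y, A}, right has 0 { }.
      Root A: left subtree has 1 node {Y}, right has 0 { }.
    Root Z: left subtree has 0 nodes { }, right has 2 {B, U}.
      Root U: left subtree has 1 node {B}, right has 0 { }.
  Root T: left subtree has 1 node {M}, right has 0 { }.

Y, A, H, B, U, Z, R, M, T, D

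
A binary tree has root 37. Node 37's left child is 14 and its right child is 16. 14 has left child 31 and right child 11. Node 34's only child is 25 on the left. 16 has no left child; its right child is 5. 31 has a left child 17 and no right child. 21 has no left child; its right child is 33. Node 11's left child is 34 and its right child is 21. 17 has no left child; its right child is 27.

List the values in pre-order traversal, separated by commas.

Pre-order visits the node, then its left subtree, then its right subtree.
Visit 37.
At 37: go left to 14.
  Visit 14.
  At 14: go left to 31.
    Visit 31.
    At 31: go left to 17.
      Visit 17.
      At 17: no left child.
      At 17: go right to 27.
        27 is a leaf — visit 27.
    At 31: no right child.
  At 14: go right to 11.
    Visit 11.
    At 11: go left to 34.
      Visit 34.
      At 34: go left to 25.
        25 is a leaf — visit 25.
      At 34: no right child.
    At 11: go right to 21.
      Visit 21.
      At 21: no left child.
      At 21: go right to 33.
        33 is a leaf — visit 33.
At 37: go right to 16.
  Visit 16.
  At 16: no left child.
  At 16: go right to 5.
    5 is a leaf — visit 5.

37, 14, 31, 17, 27, 11, 34, 25, 21, 33, 16, 5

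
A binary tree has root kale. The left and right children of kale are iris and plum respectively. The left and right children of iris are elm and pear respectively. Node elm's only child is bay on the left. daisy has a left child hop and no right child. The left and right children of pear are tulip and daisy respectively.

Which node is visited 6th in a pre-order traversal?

tulip

Pre-order visits the node, then its left subtree, then its right subtree.
Visit kale.
At kale: go left to iris.
  Visit iris.
  At iris: go left to elm.
    Visit elm.
    At elm: go left to bay.
      bay is a leaf — visit bay.
    At elm: no right child.
  At iris: go right to pear.
    Visit pear.
    At pear: go left to tulip.
      tulip is a leaf — visit tulip.
    At pear: go right to daisy.
      Visit daisy.
      At daisy: go left to hop.
        hop is a leaf — visit hop.
      At daisy: no right child.
At kale: go right to plum.
  plum is a leaf — visit plum.
Full pre-order sequence: kale, iris, elm, bay, pear, tulip, daisy, hop, plum.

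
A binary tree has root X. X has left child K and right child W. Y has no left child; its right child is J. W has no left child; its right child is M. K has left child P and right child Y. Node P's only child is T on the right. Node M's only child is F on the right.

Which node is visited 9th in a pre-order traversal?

F

Pre-order visits the node, then its left subtree, then its right subtree.
Visit X.
At X: go left to K.
  Visit K.
  At K: go left to P.
    Visit P.
    At P: no left child.
    At P: go right to T.
      T is a leaf — visit T.
  At K: go right to Y.
    Visit Y.
    At Y: no left child.
    At Y: go right to J.
      J is a leaf — visit J.
At X: go right to W.
  Visit W.
  At W: no left child.
  At W: go right to M.
    Visit M.
    At M: no left child.
    At M: go right to F.
      F is a leaf — visit F.
Full pre-order sequence: X, K, P, T, Y, J, W, M, F.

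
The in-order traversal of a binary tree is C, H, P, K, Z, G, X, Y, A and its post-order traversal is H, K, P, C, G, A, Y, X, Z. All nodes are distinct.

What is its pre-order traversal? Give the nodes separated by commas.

The last element of post-order is the root; it splits in-order into left and right subtrees.
Root Z: left subtree has 4 nodes {C, H, P, K}, right has 4 {G, X, Y, A}.
  Root C: left subtree has 0 nodes { }, right has 3 {H, P, K}.
    Root P: left subtree has 1 node {H}, right has 1 {K}.
  Root X: left subtree has 1 node {G}, right has 2 {Y, A}.
    Root Y: left subtree has 0 nodes { }, right has 1 {A}.

Z, C, P, H, K, X, G, Y, A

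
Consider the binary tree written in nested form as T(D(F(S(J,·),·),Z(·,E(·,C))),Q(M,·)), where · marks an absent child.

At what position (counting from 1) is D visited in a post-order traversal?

Post-order visits the left subtree, then the right subtree, then the node.
At T: go left to D.
  At D: go left to F.
    At F: go left to S.
      At S: go left to J.
        J is a leaf — visit J.
      At S: no right child.
      Visit S.
    At F: no right child.
    Visit F.
  At D: go right to Z.
    At Z: no left child.
    At Z: go right to E.
      At E: no left child.
      At E: go right to C.
        C is a leaf — visit C.
      Visit E.
    Visit Z.
  Visit D.
At T: go right to Q.
  At Q: go left to M.
    M is a leaf — visit M.
  At Q: no right child.
  Visit Q.
Visit T.
Full post-order sequence: J, S, F, C, E, Z, D, M, Q, T.

7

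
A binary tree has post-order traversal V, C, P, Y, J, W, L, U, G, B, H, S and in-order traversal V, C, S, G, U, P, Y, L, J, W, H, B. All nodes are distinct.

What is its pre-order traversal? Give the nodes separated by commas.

S, C, V, H, G, U, L, Y, P, W, J, B

The last element of post-order is the root; it splits in-order into left and right subtrees.
Root S: left subtree has 2 nodes {V, C}, right has 9 {G, U, P, Y, L, J, W, H, B}.
  Root C: left subtree has 1 node {V}, right has 0 { }.
  Root H: left subtree has 7 nodes {G, U, P, Y, L, J, W}, right has 1 {B}.
    Root G: left subtree has 0 nodes { }, right has 6 {U, P, Y, L, J, W}.
      Root U: left subtree has 0 nodes { }, right has 5 {P, Y, L, J, W}.
        Root L: left subtree has 2 nodes {P, Y}, right has 2 {J, W}.
          Root Y: left subtree has 1 node {P}, right has 0 { }.
          Root W: left subtree has 1 node {J}, right has 0 { }.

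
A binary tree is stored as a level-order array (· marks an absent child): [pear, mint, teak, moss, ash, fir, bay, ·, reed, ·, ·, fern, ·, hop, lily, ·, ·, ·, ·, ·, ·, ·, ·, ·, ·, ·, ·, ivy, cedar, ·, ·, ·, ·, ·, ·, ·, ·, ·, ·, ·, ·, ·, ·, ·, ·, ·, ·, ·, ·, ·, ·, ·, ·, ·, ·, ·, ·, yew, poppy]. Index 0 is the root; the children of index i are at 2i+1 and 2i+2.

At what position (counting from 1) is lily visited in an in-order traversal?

15

In-order visits the left subtree, then the node, then the right subtree.
At pear: go left to mint.
  At mint: go left to moss.
    At moss: no left child.
    Visit moss.
    At moss: go right to reed.
      reed is a leaf — visit reed.
  Visit mint.
  At mint: go right to ash.
    ash is a leaf — visit ash.
Visit pear.
At pear: go right to teak.
  At teak: go left to fir.
    At fir: go left to fern.
      fern is a leaf — visit fern.
    Visit fir.
    At fir: no right child.
  Visit teak.
  At teak: go right to bay.
    At bay: go left to hop.
      At hop: go left to ivy.
        ivy is a leaf — visit ivy.
      Visit hop.
      At hop: go right to cedar.
        At cedar: go left to yew.
          yew is a leaf — visit yew.
        Visit cedar.
        At cedar: go right to poppy.
          poppy is a leaf — visit poppy.
    Visit bay.
    At bay: go right to lily.
      lily is a leaf — visit lily.
Full in-order sequence: moss, reed, mint, ash, pear, fern, fir, teak, ivy, hop, yew, cedar, poppy, bay, lily.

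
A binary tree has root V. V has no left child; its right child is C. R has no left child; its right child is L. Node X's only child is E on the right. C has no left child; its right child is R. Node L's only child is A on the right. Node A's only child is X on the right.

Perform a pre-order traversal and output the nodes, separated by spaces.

Pre-order visits the node, then its left subtree, then its right subtree.
Visit V.
At V: no left child.
At V: go right to C.
  Visit C.
  At C: no left child.
  At C: go right to R.
    Visit R.
    At R: no left child.
    At R: go right to L.
      Visit L.
      At L: no left child.
      At L: go right to A.
        Visit A.
        At A: no left child.
        At A: go right to X.
          Visit X.
          At X: no left child.
          At X: go right to E.
            E is a leaf — visit E.

V C R L A X E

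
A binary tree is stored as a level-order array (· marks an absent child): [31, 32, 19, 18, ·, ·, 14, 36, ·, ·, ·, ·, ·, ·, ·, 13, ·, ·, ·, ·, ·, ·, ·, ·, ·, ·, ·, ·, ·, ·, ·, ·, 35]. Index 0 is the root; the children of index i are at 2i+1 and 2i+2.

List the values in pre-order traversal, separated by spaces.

Pre-order visits the node, then its left subtree, then its right subtree.
Visit 31.
At 31: go left to 32.
  Visit 32.
  At 32: go left to 18.
    Visit 18.
    At 18: go left to 36.
      Visit 36.
      At 36: go left to 13.
        Visit 13.
        At 13: no left child.
        At 13: go right to 35.
          35 is a leaf — visit 35.
      At 36: no right child.
    At 18: no right child.
  At 32: no right child.
At 31: go right to 19.
  Visit 19.
  At 19: no left child.
  At 19: go right to 14.
    14 is a leaf — visit 14.

31 32 18 36 13 35 19 14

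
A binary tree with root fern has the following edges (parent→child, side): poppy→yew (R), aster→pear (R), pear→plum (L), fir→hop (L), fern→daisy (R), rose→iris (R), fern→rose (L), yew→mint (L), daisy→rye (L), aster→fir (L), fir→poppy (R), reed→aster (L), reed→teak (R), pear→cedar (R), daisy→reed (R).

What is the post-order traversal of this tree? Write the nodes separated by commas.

iris, rose, rye, hop, mint, yew, poppy, fir, plum, cedar, pear, aster, teak, reed, daisy, fern

Post-order visits the left subtree, then the right subtree, then the node.
At fern: go left to rose.
  At rose: no left child.
  At rose: go right to iris.
    iris is a leaf — visit iris.
  Visit rose.
At fern: go right to daisy.
  At daisy: go left to rye.
    rye is a leaf — visit rye.
  At daisy: go right to reed.
    At reed: go left to aster.
      At aster: go left to fir.
        At fir: go left to hop.
          hop is a leaf — visit hop.
        At fir: go right to poppy.
          At poppy: no left child.
          At poppy: go right to yew.
            At yew: go left to mint.
              mint is a leaf — visit mint.
            At yew: no right child.
            Visit yew.
          Visit poppy.
        Visit fir.
      At aster: go right to pear.
        At pear: go left to plum.
          plum is a leaf — visit plum.
        At pear: go right to cedar.
          cedar is a leaf — visit cedar.
        Visit pear.
      Visit aster.
    At reed: go right to teak.
      teak is a leaf — visit teak.
    Visit reed.
  Visit daisy.
Visit fern.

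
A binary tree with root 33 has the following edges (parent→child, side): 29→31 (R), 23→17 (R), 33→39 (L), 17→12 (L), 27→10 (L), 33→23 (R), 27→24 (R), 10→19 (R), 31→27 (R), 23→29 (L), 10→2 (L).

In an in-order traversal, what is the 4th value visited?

31

In-order visits the left subtree, then the node, then the right subtree.
At 33: go left to 39.
  39 is a leaf — visit 39.
Visit 33.
At 33: go right to 23.
  At 23: go left to 29.
    At 29: no left child.
    Visit 29.
    At 29: go right to 31.
      At 31: no left child.
      Visit 31.
      At 31: go right to 27.
        At 27: go left to 10.
          At 10: go left to 2.
            2 is a leaf — visit 2.
          Visit 10.
          At 10: go right to 19.
            19 is a leaf — visit 19.
        Visit 27.
        At 27: go right to 24.
          24 is a leaf — visit 24.
  Visit 23.
  At 23: go right to 17.
    At 17: go left to 12.
      12 is a leaf — visit 12.
    Visit 17.
    At 17: no right child.
Full in-order sequence: 39, 33, 29, 31, 2, 10, 19, 27, 24, 23, 12, 17.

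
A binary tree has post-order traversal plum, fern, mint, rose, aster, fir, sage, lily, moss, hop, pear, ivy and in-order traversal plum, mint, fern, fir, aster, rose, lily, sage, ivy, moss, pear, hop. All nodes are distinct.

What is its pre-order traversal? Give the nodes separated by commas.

ivy, lily, fir, mint, plum, fern, aster, rose, sage, pear, moss, hop

The last element of post-order is the root; it splits in-order into left and right subtrees.
Root ivy: left subtree has 8 nodes {plum, mint, fern, fir, aster, rose, lily, sage}, right has 3 {moss, pear, hop}.
  Root lily: left subtree has 6 nodes {plum, mint, fern, fir, aster, rose}, right has 1 {sage}.
    Root fir: left subtree has 3 nodes {plum, mint, fern}, right has 2 {aster, rose}.
      Root mint: left subtree has 1 node {plum}, right has 1 {fern}.
      Root aster: left subtree has 0 nodes { }, right has 1 {rose}.
  Root pear: left subtree has 1 node {moss}, right has 1 {hop}.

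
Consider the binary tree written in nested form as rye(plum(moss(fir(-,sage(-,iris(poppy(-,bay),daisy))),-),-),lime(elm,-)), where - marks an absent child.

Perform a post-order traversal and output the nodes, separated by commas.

Post-order visits the left subtree, then the right subtree, then the node.
At rye: go left to plum.
  At plum: go left to moss.
    At moss: go left to fir.
      At fir: no left child.
      At fir: go right to sage.
        At sage: no left child.
        At sage: go right to iris.
          At iris: go left to poppy.
            At poppy: no left child.
            At poppy: go right to bay.
              bay is a leaf — visit bay.
            Visit poppy.
          At iris: go right to daisy.
            daisy is a leaf — visit daisy.
          Visit iris.
        Visit sage.
      Visit fir.
    At moss: no right child.
    Visit moss.
  At plum: no right child.
  Visit plum.
At rye: go right to lime.
  At lime: go left to elm.
    elm is a leaf — visit elm.
  At lime: no right child.
  Visit lime.
Visit rye.

bay, poppy, daisy, iris, sage, fir, moss, plum, elm, lime, rye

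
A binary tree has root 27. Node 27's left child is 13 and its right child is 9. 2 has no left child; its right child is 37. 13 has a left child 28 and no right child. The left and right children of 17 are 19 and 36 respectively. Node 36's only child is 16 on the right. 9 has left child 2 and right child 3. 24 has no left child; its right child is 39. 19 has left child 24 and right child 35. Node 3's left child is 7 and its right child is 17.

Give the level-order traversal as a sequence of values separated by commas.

Level-order visits nodes level by level from the root, left to right within each level.
Level 0: 27
Level 1: 13, 9
Level 2: 28, 2, 3
Level 3: 37, 7, 17
Level 4: 19, 36
Level 5: 24, 35, 16
Level 6: 39

27, 13, 9, 28, 2, 3, 37, 7, 17, 19, 36, 24, 35, 16, 39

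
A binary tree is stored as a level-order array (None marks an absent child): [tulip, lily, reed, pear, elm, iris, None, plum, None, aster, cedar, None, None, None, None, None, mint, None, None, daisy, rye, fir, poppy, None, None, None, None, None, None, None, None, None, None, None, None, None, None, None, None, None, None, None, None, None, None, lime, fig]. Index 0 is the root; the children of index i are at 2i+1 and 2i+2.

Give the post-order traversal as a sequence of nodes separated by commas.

Post-order visits the left subtree, then the right subtree, then the node.
At tulip: go left to lily.
  At lily: go left to pear.
    At pear: go left to plum.
      At plum: no left child.
      At plum: go right to mint.
        mint is a leaf — visit mint.
      Visit plum.
    At pear: no right child.
    Visit pear.
  At lily: go right to elm.
    At elm: go left to aster.
      At aster: go left to daisy.
        daisy is a leaf — visit daisy.
      At aster: go right to rye.
        rye is a leaf — visit rye.
      Visit aster.
    At elm: go right to cedar.
      At cedar: go left to fir.
        fir is a leaf — visit fir.
      At cedar: go right to poppy.
        At poppy: go left to lime.
          lime is a leaf — visit lime.
        At poppy: go right to fig.
          fig is a leaf — visit fig.
        Visit poppy.
      Visit cedar.
    Visit elm.
  Visit lily.
At tulip: go right to reed.
  At reed: go left to iris.
    iris is a leaf — visit iris.
  At reed: no right child.
  Visit reed.
Visit tulip.

mint, plum, pear, daisy, rye, aster, fir, lime, fig, poppy, cedar, elm, lily, iris, reed, tulip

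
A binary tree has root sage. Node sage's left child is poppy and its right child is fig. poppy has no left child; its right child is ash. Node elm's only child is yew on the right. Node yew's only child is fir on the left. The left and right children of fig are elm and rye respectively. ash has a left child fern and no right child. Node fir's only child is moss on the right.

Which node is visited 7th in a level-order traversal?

Level-order visits nodes level by level from the root, left to right within each level.
Level 0: sage
Level 1: poppy, fig
Level 2: ash, elm, rye
Level 3: fern, yew
Level 4: fir
Level 5: moss
Full level-order sequence: sage, poppy, fig, ash, elm, rye, fern, yew, fir, moss.

fern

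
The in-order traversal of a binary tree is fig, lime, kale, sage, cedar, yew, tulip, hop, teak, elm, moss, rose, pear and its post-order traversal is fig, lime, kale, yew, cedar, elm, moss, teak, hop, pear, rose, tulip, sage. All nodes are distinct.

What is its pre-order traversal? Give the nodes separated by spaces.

sage kale lime fig tulip cedar yew rose hop teak moss elm pear

The last element of post-order is the root; it splits in-order into left and right subtrees.
Root sage: left subtree has 3 nodes {fig, lime, kale}, right has 9 {cedar, yew, tulip, hop, teak, elm, moss, rose, pear}.
  Root kale: left subtree has 2 nodes {fig, lime}, right has 0 { }.
    Root lime: left subtree has 1 node {fig}, right has 0 { }.
  Root tulip: left subtree has 2 nodes {cedar, yew}, right has 6 {hop, teak, elm, moss, rose, pear}.
    Root cedar: left subtree has 0 nodes { }, right has 1 {yew}.
    Root rose: left subtree has 4 nodes {hop, teak, elm, moss}, right has 1 {pear}.
      Root hop: left subtree has 0 nodes { }, right has 3 {teak, elm, moss}.
        Root teak: left subtree has 0 nodes { }, right has 2 {elm, moss}.
          Root moss: left subtree has 1 node {elm}, right has 0 { }.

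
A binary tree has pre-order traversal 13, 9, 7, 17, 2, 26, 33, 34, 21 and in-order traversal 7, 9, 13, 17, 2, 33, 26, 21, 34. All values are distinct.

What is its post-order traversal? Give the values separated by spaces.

7 9 33 21 34 26 2 17 13

The first element of pre-order is the root; it splits in-order into left and right subtrees.
Root 13: left subtree has 2 nodes {7, 9}, right has 6 {17, 2, 33, 26, 21, 34}.
  Root 9: left subtree has 1 node {7}, right has 0 { }.
  Root 17: left subtree has 0 nodes { }, right has 5 {2, 33, 26, 21, 34}.
    Root 2: left subtree has 0 nodes { }, right has 4 {33, 26, 21, 34}.
      Root 26: left subtree has 1 node {33}, right has 2 {21, 34}.
        Root 34: left subtree has 1 node {21}, right has 0 { }.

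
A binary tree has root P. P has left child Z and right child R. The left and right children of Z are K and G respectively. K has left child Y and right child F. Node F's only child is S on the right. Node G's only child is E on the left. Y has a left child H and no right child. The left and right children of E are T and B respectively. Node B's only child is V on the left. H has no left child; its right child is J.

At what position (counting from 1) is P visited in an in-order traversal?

In-order visits the left subtree, then the node, then the right subtree.
At P: go left to Z.
  At Z: go left to K.
    At K: go left to Y.
      At Y: go left to H.
        At H: no left child.
        Visit H.
        At H: go right to J.
          J is a leaf — visit J.
      Visit Y.
      At Y: no right child.
    Visit K.
    At K: go right to F.
      At F: no left child.
      Visit F.
      At F: go right to S.
        S is a leaf — visit S.
  Visit Z.
  At Z: go right to G.
    At G: go left to E.
      At E: go left to T.
        T is a leaf — visit T.
      Visit E.
      At E: go right to B.
        At B: go left to V.
          V is a leaf — visit V.
        Visit B.
        At B: no right child.
    Visit G.
    At G: no right child.
Visit P.
At P: go right to R.
  R is a leaf — visit R.
Full in-order sequence: H, J, Y, K, F, S, Z, T, E, V, B, G, P, R.

13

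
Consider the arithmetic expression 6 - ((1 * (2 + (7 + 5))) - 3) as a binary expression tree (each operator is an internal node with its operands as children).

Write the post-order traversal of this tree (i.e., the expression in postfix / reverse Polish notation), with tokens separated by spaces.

6 1 2 7 5 + + * 3 - -

Post-order on an expression tree gives postfix notation: for each operator, emit left operand, right operand, then the operator.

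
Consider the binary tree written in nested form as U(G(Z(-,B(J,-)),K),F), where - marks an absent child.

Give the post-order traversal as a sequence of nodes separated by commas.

Post-order visits the left subtree, then the right subtree, then the node.
At U: go left to G.
  At G: go left to Z.
    At Z: no left child.
    At Z: go right to B.
      At B: go left to J.
        J is a leaf — visit J.
      At B: no right child.
      Visit B.
    Visit Z.
  At G: go right to K.
    K is a leaf — visit K.
  Visit G.
At U: go right to F.
  F is a leaf — visit F.
Visit U.

J, B, Z, K, G, F, U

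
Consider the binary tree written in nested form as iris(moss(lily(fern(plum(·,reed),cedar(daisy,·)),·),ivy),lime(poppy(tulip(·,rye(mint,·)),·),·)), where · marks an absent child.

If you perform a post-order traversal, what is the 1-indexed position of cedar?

4

Post-order visits the left subtree, then the right subtree, then the node.
At iris: go left to moss.
  At moss: go left to lily.
    At lily: go left to fern.
      At fern: go left to plum.
        At plum: no left child.
        At plum: go right to reed.
          reed is a leaf — visit reed.
        Visit plum.
      At fern: go right to cedar.
        At cedar: go left to daisy.
          daisy is a leaf — visit daisy.
        At cedar: no right child.
        Visit cedar.
      Visit fern.
    At lily: no right child.
    Visit lily.
  At moss: go right to ivy.
    ivy is a leaf — visit ivy.
  Visit moss.
At iris: go right to lime.
  At lime: go left to poppy.
    At poppy: go left to tulip.
      At tulip: no left child.
      At tulip: go right to rye.
        At rye: go left to mint.
          mint is a leaf — visit mint.
        At rye: no right child.
        Visit rye.
      Visit tulip.
    At poppy: no right child.
    Visit poppy.
  At lime: no right child.
  Visit lime.
Visit iris.
Full post-order sequence: reed, plum, daisy, cedar, fern, lily, ivy, moss, mint, rye, tulip, poppy, lime, iris.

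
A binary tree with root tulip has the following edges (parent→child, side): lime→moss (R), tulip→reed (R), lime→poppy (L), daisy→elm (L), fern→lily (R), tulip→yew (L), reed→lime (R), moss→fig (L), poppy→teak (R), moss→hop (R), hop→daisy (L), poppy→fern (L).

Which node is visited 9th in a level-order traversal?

fig

Level-order visits nodes level by level from the root, left to right within each level.
Level 0: tulip
Level 1: yew, reed
Level 2: lime
Level 3: poppy, moss
Level 4: fern, teak, fig, hop
Level 5: lily, daisy
Level 6: elm
Full level-order sequence: tulip, yew, reed, lime, poppy, moss, fern, teak, fig, hop, lily, daisy, elm.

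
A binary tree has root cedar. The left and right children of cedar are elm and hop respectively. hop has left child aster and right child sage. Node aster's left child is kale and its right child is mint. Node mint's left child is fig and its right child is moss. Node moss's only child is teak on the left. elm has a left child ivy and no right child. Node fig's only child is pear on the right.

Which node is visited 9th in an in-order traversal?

teak

In-order visits the left subtree, then the node, then the right subtree.
At cedar: go left to elm.
  At elm: go left to ivy.
    ivy is a leaf — visit ivy.
  Visit elm.
  At elm: no right child.
Visit cedar.
At cedar: go right to hop.
  At hop: go left to aster.
    At aster: go left to kale.
      kale is a leaf — visit kale.
    Visit aster.
    At aster: go right to mint.
      At mint: go left to fig.
        At fig: no left child.
        Visit fig.
        At fig: go right to pear.
          pear is a leaf — visit pear.
      Visit mint.
      At mint: go right to moss.
        At moss: go left to teak.
          teak is a leaf — visit teak.
        Visit moss.
        At moss: no right child.
  Visit hop.
  At hop: go right to sage.
    sage is a leaf — visit sage.
Full in-order sequence: ivy, elm, cedar, kale, aster, fig, pear, mint, teak, moss, hop, sage.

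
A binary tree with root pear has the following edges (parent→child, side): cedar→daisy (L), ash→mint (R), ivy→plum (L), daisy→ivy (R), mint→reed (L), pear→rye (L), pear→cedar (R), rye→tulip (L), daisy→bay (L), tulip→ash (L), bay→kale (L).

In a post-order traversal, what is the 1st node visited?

Post-order visits the left subtree, then the right subtree, then the node.
At pear: go left to rye.
  At rye: go left to tulip.
    At tulip: go left to ash.
      At ash: no left child.
      At ash: go right to mint.
        At mint: go left to reed.
          reed is a leaf — visit reed.
        At mint: no right child.
        Visit mint.
      Visit ash.
    At tulip: no right child.
    Visit tulip.
  At rye: no right child.
  Visit rye.
At pear: go right to cedar.
  At cedar: go left to daisy.
    At daisy: go left to bay.
      At bay: go left to kale.
        kale is a leaf — visit kale.
      At bay: no right child.
      Visit bay.
    At daisy: go right to ivy.
      At ivy: go left to plum.
        plum is a leaf — visit plum.
      At ivy: no right child.
      Visit ivy.
    Visit daisy.
  At cedar: no right child.
  Visit cedar.
Visit pear.
Full post-order sequence: reed, mint, ash, tulip, rye, kale, bay, plum, ivy, daisy, cedar, pear.

reed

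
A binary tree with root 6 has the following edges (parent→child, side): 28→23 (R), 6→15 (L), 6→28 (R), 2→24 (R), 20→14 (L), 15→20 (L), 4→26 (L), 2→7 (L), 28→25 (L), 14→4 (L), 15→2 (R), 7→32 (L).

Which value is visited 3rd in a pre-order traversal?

20

Pre-order visits the node, then its left subtree, then its right subtree.
Visit 6.
At 6: go left to 15.
  Visit 15.
  At 15: go left to 20.
    Visit 20.
    At 20: go left to 14.
      Visit 14.
      At 14: go left to 4.
        Visit 4.
        At 4: go left to 26.
          26 is a leaf — visit 26.
        At 4: no right child.
      At 14: no right child.
    At 20: no right child.
  At 15: go right to 2.
    Visit 2.
    At 2: go left to 7.
      Visit 7.
      At 7: go left to 32.
        32 is a leaf — visit 32.
      At 7: no right child.
    At 2: go right to 24.
      24 is a leaf — visit 24.
At 6: go right to 28.
  Visit 28.
  At 28: go left to 25.
    25 is a leaf — visit 25.
  At 28: go right to 23.
    23 is a leaf — visit 23.
Full pre-order sequence: 6, 15, 20, 14, 4, 26, 2, 7, 32, 24, 28, 25, 23.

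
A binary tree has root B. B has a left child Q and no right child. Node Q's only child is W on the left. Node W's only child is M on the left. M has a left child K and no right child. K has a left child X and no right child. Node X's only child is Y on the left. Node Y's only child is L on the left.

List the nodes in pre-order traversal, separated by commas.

B, Q, W, M, K, X, Y, L

Pre-order visits the node, then its left subtree, then its right subtree.
Visit B.
At B: go left to Q.
  Visit Q.
  At Q: go left to W.
    Visit W.
    At W: go left to M.
      Visit M.
      At M: go left to K.
        Visit K.
        At K: go left to X.
          Visit X.
          At X: go left to Y.
            Visit Y.
            At Y: go left to L.
              L is a leaf — visit L.
            At Y: no right child.
          At X: no right child.
        At K: no right child.
      At M: no right child.
    At W: no right child.
  At Q: no right child.
At B: no right child.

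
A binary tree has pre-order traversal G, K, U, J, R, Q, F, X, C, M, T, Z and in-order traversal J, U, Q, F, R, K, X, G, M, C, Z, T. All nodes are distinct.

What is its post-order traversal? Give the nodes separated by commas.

J, F, Q, R, U, X, K, M, Z, T, C, G

The first element of pre-order is the root; it splits in-order into left and right subtrees.
Root G: left subtree has 7 nodes {J, U, Q, F, R, K, X}, right has 4 {M, C, Z, T}.
  Root K: left subtree has 5 nodes {J, U, Q, F, R}, right has 1 {X}.
    Root U: left subtree has 1 node {J}, right has 3 {Q, F, R}.
      Root R: left subtree has 2 nodes {Q, F}, right has 0 { }.
        Root Q: left subtree has 0 nodes { }, right has 1 {F}.
  Root C: left subtree has 1 node {M}, right has 2 {Z, T}.
    Root T: left subtree has 1 node {Z}, right has 0 { }.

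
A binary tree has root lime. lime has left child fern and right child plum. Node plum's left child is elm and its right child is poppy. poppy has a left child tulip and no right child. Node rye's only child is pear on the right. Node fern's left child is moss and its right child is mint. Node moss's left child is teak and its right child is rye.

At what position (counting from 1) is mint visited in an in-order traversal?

In-order visits the left subtree, then the node, then the right subtree.
At lime: go left to fern.
  At fern: go left to moss.
    At moss: go left to teak.
      teak is a leaf — visit teak.
    Visit moss.
    At moss: go right to rye.
      At rye: no left child.
      Visit rye.
      At rye: go right to pear.
        pear is a leaf — visit pear.
  Visit fern.
  At fern: go right to mint.
    mint is a leaf — visit mint.
Visit lime.
At lime: go right to plum.
  At plum: go left to elm.
    elm is a leaf — visit elm.
  Visit plum.
  At plum: go right to poppy.
    At poppy: go left to tulip.
      tulip is a leaf — visit tulip.
    Visit poppy.
    At poppy: no right child.
Full in-order sequence: teak, moss, rye, pear, fern, mint, lime, elm, plum, tulip, poppy.

6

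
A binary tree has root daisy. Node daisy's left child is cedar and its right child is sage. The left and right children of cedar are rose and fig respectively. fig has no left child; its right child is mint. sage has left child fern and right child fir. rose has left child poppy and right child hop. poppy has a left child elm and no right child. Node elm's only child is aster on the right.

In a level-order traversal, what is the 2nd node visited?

Level-order visits nodes level by level from the root, left to right within each level.
Level 0: daisy
Level 1: cedar, sage
Level 2: rose, fig, fern, fir
Level 3: poppy, hop, mint
Level 4: elm
Level 5: aster
Full level-order sequence: daisy, cedar, sage, rose, fig, fern, fir, poppy, hop, mint, elm, aster.

cedar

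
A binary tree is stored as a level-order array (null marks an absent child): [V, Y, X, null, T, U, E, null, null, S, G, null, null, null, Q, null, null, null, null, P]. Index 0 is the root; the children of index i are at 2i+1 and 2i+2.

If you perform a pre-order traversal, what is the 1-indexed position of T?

3

Pre-order visits the node, then its left subtree, then its right subtree.
Visit V.
At V: go left to Y.
  Visit Y.
  At Y: no left child.
  At Y: go right to T.
    Visit T.
    At T: go left to S.
      Visit S.
      At S: go left to P.
        P is a leaf — visit P.
      At S: no right child.
    At T: go right to G.
      G is a leaf — visit G.
At V: go right to X.
  Visit X.
  At X: go left to U.
    U is a leaf — visit U.
  At X: go right to E.
    Visit E.
    At E: no left child.
    At E: go right to Q.
      Q is a leaf — visit Q.
Full pre-order sequence: V, Y, T, S, P, G, X, U, E, Q.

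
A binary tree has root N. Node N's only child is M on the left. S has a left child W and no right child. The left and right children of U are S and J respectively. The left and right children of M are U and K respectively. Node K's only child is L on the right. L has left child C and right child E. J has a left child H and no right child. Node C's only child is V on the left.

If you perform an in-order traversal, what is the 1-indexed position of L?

10

In-order visits the left subtree, then the node, then the right subtree.
At N: go left to M.
  At M: go left to U.
    At U: go left to S.
      At S: go left to W.
        W is a leaf — visit W.
      Visit S.
      At S: no right child.
    Visit U.
    At U: go right to J.
      At J: go left to H.
        H is a leaf — visit H.
      Visit J.
      At J: no right child.
  Visit M.
  At M: go right to K.
    At K: no left child.
    Visit K.
    At K: go right to L.
      At L: go left to C.
        At C: go left to V.
          V is a leaf — visit V.
        Visit C.
        At C: no right child.
      Visit L.
      At L: go right to E.
        E is a leaf — visit E.
Visit N.
At N: no right child.
Full in-order sequence: W, S, U, H, J, M, K, V, C, L, E, N.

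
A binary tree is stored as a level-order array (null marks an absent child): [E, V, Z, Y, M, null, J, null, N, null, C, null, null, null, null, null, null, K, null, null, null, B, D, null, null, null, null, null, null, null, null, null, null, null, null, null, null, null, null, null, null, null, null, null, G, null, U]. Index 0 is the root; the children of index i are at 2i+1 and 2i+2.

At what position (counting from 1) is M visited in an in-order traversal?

5

In-order visits the left subtree, then the node, then the right subtree.
At E: go left to V.
  At V: go left to Y.
    At Y: no left child.
    Visit Y.
    At Y: go right to N.
      At N: go left to K.
        K is a leaf — visit K.
      Visit N.
      At N: no right child.
  Visit V.
  At V: go right to M.
    At M: no left child.
    Visit M.
    At M: go right to C.
      At C: go left to B.
        At B: no left child.
        Visit B.
        At B: go right to G.
          G is a leaf — visit G.
      Visit C.
      At C: go right to D.
        At D: no left child.
        Visit D.
        At D: go right to U.
          U is a leaf — visit U.
Visit E.
At E: go right to Z.
  At Z: no left child.
  Visit Z.
  At Z: go right to J.
    J is a leaf — visit J.
Full in-order sequence: Y, K, N, V, M, B, G, C, D, U, E, Z, J.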